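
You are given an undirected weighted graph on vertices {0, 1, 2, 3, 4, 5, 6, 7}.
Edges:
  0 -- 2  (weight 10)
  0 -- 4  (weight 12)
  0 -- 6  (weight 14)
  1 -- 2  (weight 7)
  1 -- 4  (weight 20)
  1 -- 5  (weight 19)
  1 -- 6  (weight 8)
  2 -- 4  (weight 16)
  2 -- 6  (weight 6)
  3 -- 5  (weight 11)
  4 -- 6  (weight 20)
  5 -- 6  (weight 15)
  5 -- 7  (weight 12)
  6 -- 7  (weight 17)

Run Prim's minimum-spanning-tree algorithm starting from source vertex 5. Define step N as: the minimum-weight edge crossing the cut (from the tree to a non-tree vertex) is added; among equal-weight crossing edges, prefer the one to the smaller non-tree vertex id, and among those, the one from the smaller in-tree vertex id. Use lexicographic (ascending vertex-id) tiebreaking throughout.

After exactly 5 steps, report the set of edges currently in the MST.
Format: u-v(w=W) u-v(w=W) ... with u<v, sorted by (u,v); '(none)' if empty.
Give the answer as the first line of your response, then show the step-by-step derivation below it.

1-2(w=7) 2-6(w=6) 3-5(w=11) 5-6(w=15) 5-7(w=12)

step 1: add edge 3-5 (w=11); MST = {3-5(w=11)}
step 2: add edge 5-7 (w=12); MST = {3-5(w=11) 5-7(w=12)}
step 3: add edge 5-6 (w=15); MST = {3-5(w=11) 5-6(w=15) 5-7(w=12)}
step 4: add edge 2-6 (w=6); MST = {2-6(w=6) 3-5(w=11) 5-6(w=15) 5-7(w=12)}
step 5: add edge 1-2 (w=7); MST = {1-2(w=7) 2-6(w=6) 3-5(w=11) 5-6(w=15) 5-7(w=12)}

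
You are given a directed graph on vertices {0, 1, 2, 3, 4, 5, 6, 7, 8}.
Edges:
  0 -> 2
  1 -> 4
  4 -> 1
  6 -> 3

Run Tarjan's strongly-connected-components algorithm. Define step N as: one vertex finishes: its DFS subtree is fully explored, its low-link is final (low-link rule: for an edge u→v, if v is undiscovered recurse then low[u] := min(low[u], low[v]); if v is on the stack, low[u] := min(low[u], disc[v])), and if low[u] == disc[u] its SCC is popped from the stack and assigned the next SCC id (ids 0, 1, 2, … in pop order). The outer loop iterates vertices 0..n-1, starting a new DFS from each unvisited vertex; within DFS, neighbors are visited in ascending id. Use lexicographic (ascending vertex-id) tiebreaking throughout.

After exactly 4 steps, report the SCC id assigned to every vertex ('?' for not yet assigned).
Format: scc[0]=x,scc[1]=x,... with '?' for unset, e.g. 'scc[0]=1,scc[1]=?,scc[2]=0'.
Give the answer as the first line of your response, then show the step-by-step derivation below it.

scc[0]=1,scc[1]=2,scc[2]=0,scc[3]=?,scc[4]=2,scc[5]=?,scc[6]=?,scc[7]=?,scc[8]=?

step 1: low=(low[0]=0,low[1]=?,low[2]=1,low[3]=?,low[4]=?,low[5]=?,low[6]=?,low[7]=?,low[8]=?); scc=(scc[0]=?,scc[1]=?,scc[2]=0,scc[3]=?,scc[4]=?,scc[5]=?,scc[6]=?,scc[7]=?,scc[8]=?)
step 2: low=(low[0]=0,low[1]=?,low[2]=1,low[3]=?,low[4]=?,low[5]=?,low[6]=?,low[7]=?,low[8]=?); scc=(scc[0]=1,scc[1]=?,scc[2]=0,scc[3]=?,scc[4]=?,scc[5]=?,scc[6]=?,scc[7]=?,scc[8]=?)
step 3: low=(low[0]=0,low[1]=2,low[2]=1,low[3]=?,low[4]=2,low[5]=?,low[6]=?,low[7]=?,low[8]=?); scc=(scc[0]=1,scc[1]=?,scc[2]=0,scc[3]=?,scc[4]=?,scc[5]=?,scc[6]=?,scc[7]=?,scc[8]=?)
step 4: low=(low[0]=0,low[1]=2,low[2]=1,low[3]=?,low[4]=2,low[5]=?,low[6]=?,low[7]=?,low[8]=?); scc=(scc[0]=1,scc[1]=2,scc[2]=0,scc[3]=?,scc[4]=2,scc[5]=?,scc[6]=?,scc[7]=?,scc[8]=?)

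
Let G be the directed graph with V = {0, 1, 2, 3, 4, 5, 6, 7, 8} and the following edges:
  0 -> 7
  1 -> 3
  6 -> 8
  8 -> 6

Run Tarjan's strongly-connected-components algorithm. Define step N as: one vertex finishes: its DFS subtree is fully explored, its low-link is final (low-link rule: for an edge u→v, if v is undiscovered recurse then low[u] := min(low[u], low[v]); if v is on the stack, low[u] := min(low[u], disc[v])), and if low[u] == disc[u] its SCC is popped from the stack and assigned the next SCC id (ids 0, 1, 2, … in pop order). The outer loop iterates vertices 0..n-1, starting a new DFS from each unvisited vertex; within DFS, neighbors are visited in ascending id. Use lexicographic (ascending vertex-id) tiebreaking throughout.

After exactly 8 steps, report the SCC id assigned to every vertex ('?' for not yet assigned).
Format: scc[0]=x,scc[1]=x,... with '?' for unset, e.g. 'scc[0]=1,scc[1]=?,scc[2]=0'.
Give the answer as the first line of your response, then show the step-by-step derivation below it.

scc[0]=1,scc[1]=3,scc[2]=4,scc[3]=2,scc[4]=5,scc[5]=6,scc[6]=?,scc[7]=0,scc[8]=?

step 1: low=(low[0]=0,low[1]=?,low[2]=?,low[3]=?,low[4]=?,low[5]=?,low[6]=?,low[7]=1,low[8]=?); scc=(scc[0]=?,scc[1]=?,scc[2]=?,scc[3]=?,scc[4]=?,scc[5]=?,scc[6]=?,scc[7]=0,scc[8]=?)
step 2: low=(low[0]=0,low[1]=?,low[2]=?,low[3]=?,low[4]=?,low[5]=?,low[6]=?,low[7]=1,low[8]=?); scc=(scc[0]=1,scc[1]=?,scc[2]=?,scc[3]=?,scc[4]=?,scc[5]=?,scc[6]=?,scc[7]=0,scc[8]=?)
step 3: low=(low[0]=0,low[1]=2,low[2]=?,low[3]=3,low[4]=?,low[5]=?,low[6]=?,low[7]=1,low[8]=?); scc=(scc[0]=1,scc[1]=?,scc[2]=?,scc[3]=2,scc[4]=?,scc[5]=?,scc[6]=?,scc[7]=0,scc[8]=?)
step 4: low=(low[0]=0,low[1]=2,low[2]=?,low[3]=3,low[4]=?,low[5]=?,low[6]=?,low[7]=1,low[8]=?); scc=(scc[0]=1,scc[1]=3,scc[2]=?,scc[3]=2,scc[4]=?,scc[5]=?,scc[6]=?,scc[7]=0,scc[8]=?)
step 5: low=(low[0]=0,low[1]=2,low[2]=4,low[3]=3,low[4]=?,low[5]=?,low[6]=?,low[7]=1,low[8]=?); scc=(scc[0]=1,scc[1]=3,scc[2]=4,scc[3]=2,scc[4]=?,scc[5]=?,scc[6]=?,scc[7]=0,scc[8]=?)
step 6: low=(low[0]=0,low[1]=2,low[2]=4,low[3]=3,low[4]=5,low[5]=?,low[6]=?,low[7]=1,low[8]=?); scc=(scc[0]=1,scc[1]=3,scc[2]=4,scc[3]=2,scc[4]=5,scc[5]=?,scc[6]=?,scc[7]=0,scc[8]=?)
step 7: low=(low[0]=0,low[1]=2,low[2]=4,low[3]=3,low[4]=5,low[5]=6,low[6]=?,low[7]=1,low[8]=?); scc=(scc[0]=1,scc[1]=3,scc[2]=4,scc[3]=2,scc[4]=5,scc[5]=6,scc[6]=?,scc[7]=0,scc[8]=?)
step 8: low=(low[0]=0,low[1]=2,low[2]=4,low[3]=3,low[4]=5,low[5]=6,low[6]=7,low[7]=1,low[8]=7); scc=(scc[0]=1,scc[1]=3,scc[2]=4,scc[3]=2,scc[4]=5,scc[5]=6,scc[6]=?,scc[7]=0,scc[8]=?)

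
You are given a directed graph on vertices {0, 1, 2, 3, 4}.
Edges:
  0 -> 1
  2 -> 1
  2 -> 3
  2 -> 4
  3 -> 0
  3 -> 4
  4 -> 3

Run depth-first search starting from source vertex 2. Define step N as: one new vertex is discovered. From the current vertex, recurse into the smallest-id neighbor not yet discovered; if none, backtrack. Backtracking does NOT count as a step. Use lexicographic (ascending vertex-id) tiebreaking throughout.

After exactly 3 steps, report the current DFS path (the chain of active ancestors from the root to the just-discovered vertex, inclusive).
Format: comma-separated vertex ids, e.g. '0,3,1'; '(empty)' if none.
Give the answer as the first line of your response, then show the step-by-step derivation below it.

2,3

step 1: discover 2; path=2; order=2
step 2: discover 1; path=2>1; order=2,1
step 3: discover 3; path=2>3; order=2,1,3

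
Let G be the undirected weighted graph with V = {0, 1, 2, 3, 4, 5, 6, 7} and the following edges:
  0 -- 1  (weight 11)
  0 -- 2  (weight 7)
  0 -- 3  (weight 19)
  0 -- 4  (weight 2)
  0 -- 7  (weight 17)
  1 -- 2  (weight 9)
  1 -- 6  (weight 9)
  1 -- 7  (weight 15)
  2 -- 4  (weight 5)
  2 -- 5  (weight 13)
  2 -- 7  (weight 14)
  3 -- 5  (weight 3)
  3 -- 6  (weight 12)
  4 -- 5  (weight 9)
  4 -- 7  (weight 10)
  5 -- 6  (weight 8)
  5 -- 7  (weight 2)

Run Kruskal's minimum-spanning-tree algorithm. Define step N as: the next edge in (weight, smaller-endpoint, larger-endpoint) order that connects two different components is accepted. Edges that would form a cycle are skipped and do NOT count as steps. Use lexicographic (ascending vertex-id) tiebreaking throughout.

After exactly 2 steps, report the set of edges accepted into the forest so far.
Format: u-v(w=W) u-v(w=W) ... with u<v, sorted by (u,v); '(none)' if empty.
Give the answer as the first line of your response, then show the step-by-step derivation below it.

0-4(w=2) 5-7(w=2)

step 1: add edge 0-4 (w=2); MST = {0-4(w=2)}
step 2: add edge 5-7 (w=2); MST = {0-4(w=2) 5-7(w=2)}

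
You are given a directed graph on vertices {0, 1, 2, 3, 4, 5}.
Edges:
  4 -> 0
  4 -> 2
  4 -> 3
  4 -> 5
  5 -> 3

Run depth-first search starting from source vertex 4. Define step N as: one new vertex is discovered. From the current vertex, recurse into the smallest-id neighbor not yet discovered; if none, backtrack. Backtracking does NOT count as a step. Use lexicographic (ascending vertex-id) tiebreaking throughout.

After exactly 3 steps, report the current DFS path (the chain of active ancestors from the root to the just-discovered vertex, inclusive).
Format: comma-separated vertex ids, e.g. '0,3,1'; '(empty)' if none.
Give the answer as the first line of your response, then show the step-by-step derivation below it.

4,2

step 1: discover 4; path=4; order=4
step 2: discover 0; path=4>0; order=4,0
step 3: discover 2; path=4>2; order=4,0,2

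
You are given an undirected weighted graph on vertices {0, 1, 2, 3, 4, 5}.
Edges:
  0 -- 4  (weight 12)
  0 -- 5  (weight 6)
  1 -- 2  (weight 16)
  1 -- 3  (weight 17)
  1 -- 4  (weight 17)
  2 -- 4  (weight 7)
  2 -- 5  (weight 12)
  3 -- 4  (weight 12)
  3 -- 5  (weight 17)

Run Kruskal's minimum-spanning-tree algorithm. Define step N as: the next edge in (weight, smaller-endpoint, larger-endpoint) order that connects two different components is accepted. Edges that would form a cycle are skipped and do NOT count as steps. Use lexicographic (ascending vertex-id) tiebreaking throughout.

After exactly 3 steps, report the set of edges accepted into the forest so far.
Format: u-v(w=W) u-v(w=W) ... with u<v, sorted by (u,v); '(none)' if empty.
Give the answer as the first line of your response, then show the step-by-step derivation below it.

0-4(w=12) 0-5(w=6) 2-4(w=7)

step 1: add edge 0-5 (w=6); MST = {0-5(w=6)}
step 2: add edge 2-4 (w=7); MST = {0-5(w=6) 2-4(w=7)}
step 3: add edge 0-4 (w=12); MST = {0-4(w=12) 0-5(w=6) 2-4(w=7)}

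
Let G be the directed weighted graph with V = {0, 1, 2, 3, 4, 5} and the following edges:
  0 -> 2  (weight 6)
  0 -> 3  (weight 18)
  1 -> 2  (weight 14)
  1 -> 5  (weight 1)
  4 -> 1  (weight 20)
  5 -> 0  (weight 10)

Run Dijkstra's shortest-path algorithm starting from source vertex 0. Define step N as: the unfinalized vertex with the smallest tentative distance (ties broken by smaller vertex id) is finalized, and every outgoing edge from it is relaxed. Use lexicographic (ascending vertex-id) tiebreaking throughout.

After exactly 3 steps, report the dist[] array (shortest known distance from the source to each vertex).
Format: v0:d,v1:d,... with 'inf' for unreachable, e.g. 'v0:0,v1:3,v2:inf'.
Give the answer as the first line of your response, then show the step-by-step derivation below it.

v0:0,v1:inf,v2:6,v3:18,v4:inf,v5:inf

step 1: dist = v0:0,v1:inf,v2:6,v3:18,v4:inf,v5:inf
step 2: dist = v0:0,v1:inf,v2:6,v3:18,v4:inf,v5:inf
step 3: dist = v0:0,v1:inf,v2:6,v3:18,v4:inf,v5:inf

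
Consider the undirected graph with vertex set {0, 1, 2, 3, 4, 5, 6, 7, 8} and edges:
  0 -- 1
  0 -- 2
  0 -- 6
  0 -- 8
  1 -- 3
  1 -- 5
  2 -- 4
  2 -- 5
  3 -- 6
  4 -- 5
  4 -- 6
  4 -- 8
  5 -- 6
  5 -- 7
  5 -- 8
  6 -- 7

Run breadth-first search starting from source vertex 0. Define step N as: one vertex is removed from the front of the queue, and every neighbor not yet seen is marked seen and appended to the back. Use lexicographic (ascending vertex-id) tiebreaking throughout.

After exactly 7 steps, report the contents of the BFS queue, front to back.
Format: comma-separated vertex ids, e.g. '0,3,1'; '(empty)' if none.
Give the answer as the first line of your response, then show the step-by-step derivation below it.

4,7

step 1: dequeue 0; queue=[1,2,6,8]; order=0
step 2: dequeue 1; queue=[2,6,8,3,5]; order=0,1
step 3: dequeue 2; queue=[6,8,3,5,4]; order=0,1,2
step 4: dequeue 6; queue=[8,3,5,4,7]; order=0,1,2,6
step 5: dequeue 8; queue=[3,5,4,7]; order=0,1,2,6,8
step 6: dequeue 3; queue=[5,4,7]; order=0,1,2,6,8,3
step 7: dequeue 5; queue=[4,7]; order=0,1,2,6,8,3,5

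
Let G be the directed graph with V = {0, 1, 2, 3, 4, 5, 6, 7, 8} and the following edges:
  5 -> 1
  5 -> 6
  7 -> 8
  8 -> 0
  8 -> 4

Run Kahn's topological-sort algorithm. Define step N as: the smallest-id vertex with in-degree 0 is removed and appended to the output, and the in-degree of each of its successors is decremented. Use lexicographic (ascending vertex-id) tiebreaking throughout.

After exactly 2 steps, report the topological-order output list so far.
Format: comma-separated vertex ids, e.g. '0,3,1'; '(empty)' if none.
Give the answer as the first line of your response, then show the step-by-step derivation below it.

2,3

step 1: output 2; order=[2]; indeg=(1,1,0,0,1,0,1,0,1)
step 2: output 3; order=[2,3]; indeg=(1,1,0,0,1,0,1,0,1)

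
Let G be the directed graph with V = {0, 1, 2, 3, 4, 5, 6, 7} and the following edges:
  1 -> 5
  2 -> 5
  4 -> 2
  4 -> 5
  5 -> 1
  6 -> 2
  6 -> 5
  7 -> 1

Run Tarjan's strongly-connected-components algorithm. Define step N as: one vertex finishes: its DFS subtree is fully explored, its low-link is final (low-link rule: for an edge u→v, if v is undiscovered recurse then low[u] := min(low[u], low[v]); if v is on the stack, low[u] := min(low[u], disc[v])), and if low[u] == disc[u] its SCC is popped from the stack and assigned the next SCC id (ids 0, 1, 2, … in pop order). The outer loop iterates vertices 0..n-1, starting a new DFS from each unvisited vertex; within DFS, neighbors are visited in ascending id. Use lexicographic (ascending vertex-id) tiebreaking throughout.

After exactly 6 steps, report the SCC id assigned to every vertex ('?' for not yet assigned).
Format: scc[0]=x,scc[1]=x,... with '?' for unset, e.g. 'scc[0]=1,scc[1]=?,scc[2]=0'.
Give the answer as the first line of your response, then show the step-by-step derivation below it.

scc[0]=0,scc[1]=1,scc[2]=2,scc[3]=3,scc[4]=4,scc[5]=1,scc[6]=?,scc[7]=?

step 1: low=(low[0]=0,low[1]=?,low[2]=?,low[3]=?,low[4]=?,low[5]=?,low[6]=?,low[7]=?); scc=(scc[0]=0,scc[1]=?,scc[2]=?,scc[3]=?,scc[4]=?,scc[5]=?,scc[6]=?,scc[7]=?)
step 2: low=(low[0]=0,low[1]=1,low[2]=?,low[3]=?,low[4]=?,low[5]=1,low[6]=?,low[7]=?); scc=(scc[0]=0,scc[1]=?,scc[2]=?,scc[3]=?,scc[4]=?,scc[5]=?,scc[6]=?,scc[7]=?)
step 3: low=(low[0]=0,low[1]=1,low[2]=?,low[3]=?,low[4]=?,low[5]=1,low[6]=?,low[7]=?); scc=(scc[0]=0,scc[1]=1,scc[2]=?,scc[3]=?,scc[4]=?,scc[5]=1,scc[6]=?,scc[7]=?)
step 4: low=(low[0]=0,low[1]=1,low[2]=3,low[3]=?,low[4]=?,low[5]=1,low[6]=?,low[7]=?); scc=(scc[0]=0,scc[1]=1,scc[2]=2,scc[3]=?,scc[4]=?,scc[5]=1,scc[6]=?,scc[7]=?)
step 5: low=(low[0]=0,low[1]=1,low[2]=3,low[3]=4,low[4]=?,low[5]=1,low[6]=?,low[7]=?); scc=(scc[0]=0,scc[1]=1,scc[2]=2,scc[3]=3,scc[4]=?,scc[5]=1,scc[6]=?,scc[7]=?)
step 6: low=(low[0]=0,low[1]=1,low[2]=3,low[3]=4,low[4]=5,low[5]=1,low[6]=?,low[7]=?); scc=(scc[0]=0,scc[1]=1,scc[2]=2,scc[3]=3,scc[4]=4,scc[5]=1,scc[6]=?,scc[7]=?)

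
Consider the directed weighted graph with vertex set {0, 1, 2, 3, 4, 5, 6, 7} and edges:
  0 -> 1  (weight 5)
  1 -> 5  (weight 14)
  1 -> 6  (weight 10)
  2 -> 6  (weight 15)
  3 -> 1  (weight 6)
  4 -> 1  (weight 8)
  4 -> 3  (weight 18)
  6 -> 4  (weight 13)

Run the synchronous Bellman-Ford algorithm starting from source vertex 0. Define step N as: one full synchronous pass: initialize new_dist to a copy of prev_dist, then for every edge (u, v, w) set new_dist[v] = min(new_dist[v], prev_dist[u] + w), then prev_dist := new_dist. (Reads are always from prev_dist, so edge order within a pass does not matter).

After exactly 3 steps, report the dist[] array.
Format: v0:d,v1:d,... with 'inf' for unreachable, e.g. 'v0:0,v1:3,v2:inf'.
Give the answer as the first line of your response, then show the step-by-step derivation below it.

v0:0,v1:5,v2:inf,v3:inf,v4:28,v5:19,v6:15,v7:inf

step 1: dist = v0:0,v1:5,v2:inf,v3:inf,v4:inf,v5:inf,v6:inf,v7:inf
step 2: dist = v0:0,v1:5,v2:inf,v3:inf,v4:inf,v5:19,v6:15,v7:inf
step 3: dist = v0:0,v1:5,v2:inf,v3:inf,v4:28,v5:19,v6:15,v7:inf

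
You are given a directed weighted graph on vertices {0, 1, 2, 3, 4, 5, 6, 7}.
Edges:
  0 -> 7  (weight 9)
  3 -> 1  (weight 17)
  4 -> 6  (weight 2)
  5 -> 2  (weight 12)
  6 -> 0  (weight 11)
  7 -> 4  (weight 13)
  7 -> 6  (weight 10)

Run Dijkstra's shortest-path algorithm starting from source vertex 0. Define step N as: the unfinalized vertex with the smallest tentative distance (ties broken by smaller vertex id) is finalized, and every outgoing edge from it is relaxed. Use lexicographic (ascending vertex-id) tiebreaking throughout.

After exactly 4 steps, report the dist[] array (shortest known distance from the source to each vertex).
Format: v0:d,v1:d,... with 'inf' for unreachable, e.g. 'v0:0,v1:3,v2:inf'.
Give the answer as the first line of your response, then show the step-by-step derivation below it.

v0:0,v1:inf,v2:inf,v3:inf,v4:22,v5:inf,v6:19,v7:9

step 1: dist = v0:0,v1:inf,v2:inf,v3:inf,v4:inf,v5:inf,v6:inf,v7:9
step 2: dist = v0:0,v1:inf,v2:inf,v3:inf,v4:22,v5:inf,v6:19,v7:9
step 3: dist = v0:0,v1:inf,v2:inf,v3:inf,v4:22,v5:inf,v6:19,v7:9
step 4: dist = v0:0,v1:inf,v2:inf,v3:inf,v4:22,v5:inf,v6:19,v7:9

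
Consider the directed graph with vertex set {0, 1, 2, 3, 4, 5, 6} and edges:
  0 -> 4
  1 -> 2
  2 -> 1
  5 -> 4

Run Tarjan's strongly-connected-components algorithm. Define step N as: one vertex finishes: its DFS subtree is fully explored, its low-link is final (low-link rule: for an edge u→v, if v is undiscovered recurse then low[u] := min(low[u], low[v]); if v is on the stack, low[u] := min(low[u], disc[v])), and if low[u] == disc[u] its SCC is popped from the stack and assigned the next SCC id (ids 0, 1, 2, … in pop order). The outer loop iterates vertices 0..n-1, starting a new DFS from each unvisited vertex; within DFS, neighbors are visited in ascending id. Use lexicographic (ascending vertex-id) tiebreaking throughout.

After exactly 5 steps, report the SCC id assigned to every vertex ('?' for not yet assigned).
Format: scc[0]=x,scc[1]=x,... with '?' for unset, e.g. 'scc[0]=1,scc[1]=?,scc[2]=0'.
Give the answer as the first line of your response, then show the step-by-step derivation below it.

scc[0]=1,scc[1]=2,scc[2]=2,scc[3]=3,scc[4]=0,scc[5]=?,scc[6]=?

step 1: low=(low[0]=0,low[1]=?,low[2]=?,low[3]=?,low[4]=1,low[5]=?,low[6]=?); scc=(scc[0]=?,scc[1]=?,scc[2]=?,scc[3]=?,scc[4]=0,scc[5]=?,scc[6]=?)
step 2: low=(low[0]=0,low[1]=?,low[2]=?,low[3]=?,low[4]=1,low[5]=?,low[6]=?); scc=(scc[0]=1,scc[1]=?,scc[2]=?,scc[3]=?,scc[4]=0,scc[5]=?,scc[6]=?)
step 3: low=(low[0]=0,low[1]=2,low[2]=2,low[3]=?,low[4]=1,low[5]=?,low[6]=?); scc=(scc[0]=1,scc[1]=?,scc[2]=?,scc[3]=?,scc[4]=0,scc[5]=?,scc[6]=?)
step 4: low=(low[0]=0,low[1]=2,low[2]=2,low[3]=?,low[4]=1,low[5]=?,low[6]=?); scc=(scc[0]=1,scc[1]=2,scc[2]=2,scc[3]=?,scc[4]=0,scc[5]=?,scc[6]=?)
step 5: low=(low[0]=0,low[1]=2,low[2]=2,low[3]=4,low[4]=1,low[5]=?,low[6]=?); scc=(scc[0]=1,scc[1]=2,scc[2]=2,scc[3]=3,scc[4]=0,scc[5]=?,scc[6]=?)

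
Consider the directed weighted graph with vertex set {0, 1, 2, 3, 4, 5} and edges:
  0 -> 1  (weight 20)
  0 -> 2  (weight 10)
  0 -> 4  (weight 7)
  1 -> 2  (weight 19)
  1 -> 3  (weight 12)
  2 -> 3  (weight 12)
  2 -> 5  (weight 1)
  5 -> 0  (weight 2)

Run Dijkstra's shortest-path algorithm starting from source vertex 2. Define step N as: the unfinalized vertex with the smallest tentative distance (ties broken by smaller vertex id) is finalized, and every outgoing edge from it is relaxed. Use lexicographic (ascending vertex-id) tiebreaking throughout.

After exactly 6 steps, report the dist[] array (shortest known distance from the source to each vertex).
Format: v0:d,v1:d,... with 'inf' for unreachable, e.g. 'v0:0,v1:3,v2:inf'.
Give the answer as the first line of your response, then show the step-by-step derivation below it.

v0:3,v1:23,v2:0,v3:12,v4:10,v5:1

step 1: dist = v0:inf,v1:inf,v2:0,v3:12,v4:inf,v5:1
step 2: dist = v0:3,v1:inf,v2:0,v3:12,v4:inf,v5:1
step 3: dist = v0:3,v1:23,v2:0,v3:12,v4:10,v5:1
step 4: dist = v0:3,v1:23,v2:0,v3:12,v4:10,v5:1
step 5: dist = v0:3,v1:23,v2:0,v3:12,v4:10,v5:1
step 6: dist = v0:3,v1:23,v2:0,v3:12,v4:10,v5:1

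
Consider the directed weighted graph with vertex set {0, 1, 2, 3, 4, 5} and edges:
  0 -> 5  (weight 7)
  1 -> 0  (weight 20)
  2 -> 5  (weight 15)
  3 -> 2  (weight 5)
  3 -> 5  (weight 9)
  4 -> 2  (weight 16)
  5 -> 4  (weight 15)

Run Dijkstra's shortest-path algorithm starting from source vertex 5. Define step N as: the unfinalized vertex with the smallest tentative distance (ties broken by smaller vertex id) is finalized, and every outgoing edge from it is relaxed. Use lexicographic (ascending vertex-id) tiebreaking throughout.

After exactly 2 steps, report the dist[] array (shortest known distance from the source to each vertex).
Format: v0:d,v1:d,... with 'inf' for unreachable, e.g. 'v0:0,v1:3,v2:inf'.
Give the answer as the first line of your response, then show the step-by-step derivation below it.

v0:inf,v1:inf,v2:31,v3:inf,v4:15,v5:0

step 1: dist = v0:inf,v1:inf,v2:inf,v3:inf,v4:15,v5:0
step 2: dist = v0:inf,v1:inf,v2:31,v3:inf,v4:15,v5:0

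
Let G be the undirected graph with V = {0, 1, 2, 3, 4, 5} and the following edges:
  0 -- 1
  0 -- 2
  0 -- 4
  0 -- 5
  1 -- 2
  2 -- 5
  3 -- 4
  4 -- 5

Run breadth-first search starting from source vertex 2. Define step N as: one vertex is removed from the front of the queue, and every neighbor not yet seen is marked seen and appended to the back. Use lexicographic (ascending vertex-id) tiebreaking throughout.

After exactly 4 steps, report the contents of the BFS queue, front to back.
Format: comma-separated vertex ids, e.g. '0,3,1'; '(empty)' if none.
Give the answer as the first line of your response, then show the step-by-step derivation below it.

4

step 1: dequeue 2; queue=[0,1,5]; order=2
step 2: dequeue 0; queue=[1,5,4]; order=2,0
step 3: dequeue 1; queue=[5,4]; order=2,0,1
step 4: dequeue 5; queue=[4]; order=2,0,1,5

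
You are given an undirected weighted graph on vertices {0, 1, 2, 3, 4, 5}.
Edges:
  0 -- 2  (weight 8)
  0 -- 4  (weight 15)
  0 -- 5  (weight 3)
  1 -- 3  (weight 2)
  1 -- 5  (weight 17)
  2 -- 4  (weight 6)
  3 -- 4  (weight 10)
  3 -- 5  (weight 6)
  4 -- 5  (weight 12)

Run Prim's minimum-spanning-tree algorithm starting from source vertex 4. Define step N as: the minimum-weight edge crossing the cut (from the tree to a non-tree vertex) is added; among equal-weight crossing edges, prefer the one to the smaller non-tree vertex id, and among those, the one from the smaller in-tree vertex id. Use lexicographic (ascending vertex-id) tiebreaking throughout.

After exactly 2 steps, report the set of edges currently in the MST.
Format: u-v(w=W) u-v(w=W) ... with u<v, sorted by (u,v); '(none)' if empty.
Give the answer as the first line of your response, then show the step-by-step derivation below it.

0-2(w=8) 2-4(w=6)

step 1: add edge 2-4 (w=6); MST = {2-4(w=6)}
step 2: add edge 0-2 (w=8); MST = {0-2(w=8) 2-4(w=6)}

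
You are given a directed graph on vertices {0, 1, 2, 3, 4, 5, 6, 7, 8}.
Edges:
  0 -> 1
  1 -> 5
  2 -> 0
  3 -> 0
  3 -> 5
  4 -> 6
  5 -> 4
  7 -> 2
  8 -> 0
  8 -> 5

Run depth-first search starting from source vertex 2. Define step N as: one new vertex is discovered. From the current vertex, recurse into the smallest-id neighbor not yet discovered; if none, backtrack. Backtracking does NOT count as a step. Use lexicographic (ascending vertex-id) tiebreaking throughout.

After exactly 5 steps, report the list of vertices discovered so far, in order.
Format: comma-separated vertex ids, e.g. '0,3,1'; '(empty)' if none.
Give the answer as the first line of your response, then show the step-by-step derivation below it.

2,0,1,5,4

step 1: discover 2; path=2; order=2
step 2: discover 0; path=2>0; order=2,0
step 3: discover 1; path=2>0>1; order=2,0,1
step 4: discover 5; path=2>0>1>5; order=2,0,1,5
step 5: discover 4; path=2>0>1>5>4; order=2,0,1,5,4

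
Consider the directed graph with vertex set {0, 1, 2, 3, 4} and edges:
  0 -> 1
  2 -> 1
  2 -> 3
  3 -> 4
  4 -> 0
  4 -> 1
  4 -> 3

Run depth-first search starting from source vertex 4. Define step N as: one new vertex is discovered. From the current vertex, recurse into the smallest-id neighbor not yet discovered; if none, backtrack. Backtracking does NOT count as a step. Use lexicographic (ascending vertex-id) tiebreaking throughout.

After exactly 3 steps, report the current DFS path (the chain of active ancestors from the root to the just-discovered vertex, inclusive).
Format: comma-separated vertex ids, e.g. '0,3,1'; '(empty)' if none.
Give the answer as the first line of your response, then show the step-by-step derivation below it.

4,0,1

step 1: discover 4; path=4; order=4
step 2: discover 0; path=4>0; order=4,0
step 3: discover 1; path=4>0>1; order=4,0,1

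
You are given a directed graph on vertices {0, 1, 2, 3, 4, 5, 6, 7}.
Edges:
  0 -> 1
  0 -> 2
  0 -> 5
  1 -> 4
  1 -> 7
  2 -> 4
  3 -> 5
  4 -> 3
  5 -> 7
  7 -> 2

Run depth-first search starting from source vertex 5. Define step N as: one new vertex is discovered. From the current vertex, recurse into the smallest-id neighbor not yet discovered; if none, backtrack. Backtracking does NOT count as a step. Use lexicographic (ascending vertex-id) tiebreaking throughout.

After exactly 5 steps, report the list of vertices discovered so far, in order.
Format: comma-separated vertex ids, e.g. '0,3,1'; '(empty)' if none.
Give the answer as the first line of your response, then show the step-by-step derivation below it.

5,7,2,4,3

step 1: discover 5; path=5; order=5
step 2: discover 7; path=5>7; order=5,7
step 3: discover 2; path=5>7>2; order=5,7,2
step 4: discover 4; path=5>7>2>4; order=5,7,2,4
step 5: discover 3; path=5>7>2>4>3; order=5,7,2,4,3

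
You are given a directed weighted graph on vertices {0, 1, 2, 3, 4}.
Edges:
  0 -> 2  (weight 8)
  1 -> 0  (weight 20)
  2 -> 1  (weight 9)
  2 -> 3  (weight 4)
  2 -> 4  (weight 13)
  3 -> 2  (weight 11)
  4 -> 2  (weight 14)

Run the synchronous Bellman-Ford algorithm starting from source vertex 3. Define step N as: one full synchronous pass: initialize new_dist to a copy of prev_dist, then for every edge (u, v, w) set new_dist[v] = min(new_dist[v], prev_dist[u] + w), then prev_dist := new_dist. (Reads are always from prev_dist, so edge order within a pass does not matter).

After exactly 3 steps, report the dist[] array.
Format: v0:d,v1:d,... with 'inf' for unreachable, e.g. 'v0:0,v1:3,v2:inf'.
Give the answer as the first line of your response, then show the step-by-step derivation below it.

v0:40,v1:20,v2:11,v3:0,v4:24

step 1: dist = v0:inf,v1:inf,v2:11,v3:0,v4:inf
step 2: dist = v0:inf,v1:20,v2:11,v3:0,v4:24
step 3: dist = v0:40,v1:20,v2:11,v3:0,v4:24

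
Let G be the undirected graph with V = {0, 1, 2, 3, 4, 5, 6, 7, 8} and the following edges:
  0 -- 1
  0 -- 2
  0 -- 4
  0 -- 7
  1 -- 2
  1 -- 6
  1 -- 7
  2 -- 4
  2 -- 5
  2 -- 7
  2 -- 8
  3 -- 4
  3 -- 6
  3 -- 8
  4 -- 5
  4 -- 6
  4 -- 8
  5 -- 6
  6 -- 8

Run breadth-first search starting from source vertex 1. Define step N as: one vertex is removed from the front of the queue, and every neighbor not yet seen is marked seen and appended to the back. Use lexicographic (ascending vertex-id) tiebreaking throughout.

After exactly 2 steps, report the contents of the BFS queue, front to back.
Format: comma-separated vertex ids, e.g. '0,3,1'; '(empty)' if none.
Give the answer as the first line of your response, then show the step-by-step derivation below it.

2,6,7,4

step 1: dequeue 1; queue=[0,2,6,7]; order=1
step 2: dequeue 0; queue=[2,6,7,4]; order=1,0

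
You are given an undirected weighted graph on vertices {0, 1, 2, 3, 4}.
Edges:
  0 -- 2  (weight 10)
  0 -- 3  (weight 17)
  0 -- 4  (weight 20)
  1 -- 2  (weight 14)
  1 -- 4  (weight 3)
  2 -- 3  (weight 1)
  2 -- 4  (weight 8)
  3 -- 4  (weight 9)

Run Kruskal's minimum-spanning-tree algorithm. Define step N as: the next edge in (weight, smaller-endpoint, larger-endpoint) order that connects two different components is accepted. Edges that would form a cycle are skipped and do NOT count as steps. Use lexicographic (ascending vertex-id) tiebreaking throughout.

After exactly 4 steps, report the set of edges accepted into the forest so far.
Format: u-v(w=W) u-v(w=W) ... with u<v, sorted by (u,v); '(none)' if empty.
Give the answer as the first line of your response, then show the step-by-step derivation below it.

0-2(w=10) 1-4(w=3) 2-3(w=1) 2-4(w=8)

step 1: add edge 2-3 (w=1); MST = {2-3(w=1)}
step 2: add edge 1-4 (w=3); MST = {1-4(w=3) 2-3(w=1)}
step 3: add edge 2-4 (w=8); MST = {1-4(w=3) 2-3(w=1) 2-4(w=8)}
step 4: add edge 0-2 (w=10); MST = {0-2(w=10) 1-4(w=3) 2-3(w=1) 2-4(w=8)}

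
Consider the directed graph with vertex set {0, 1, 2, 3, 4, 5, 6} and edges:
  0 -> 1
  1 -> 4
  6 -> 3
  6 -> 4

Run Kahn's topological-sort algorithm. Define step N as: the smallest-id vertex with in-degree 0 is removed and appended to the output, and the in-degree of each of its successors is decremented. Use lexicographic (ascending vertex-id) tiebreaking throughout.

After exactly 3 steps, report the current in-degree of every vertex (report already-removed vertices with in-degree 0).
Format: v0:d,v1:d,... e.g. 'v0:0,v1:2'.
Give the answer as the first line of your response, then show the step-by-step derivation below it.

v0:0,v1:0,v2:0,v3:1,v4:1,v5:0,v6:0

step 1: output 0; order=[0]; indeg=(0,0,0,1,2,0,0)
step 2: output 1; order=[0,1]; indeg=(0,0,0,1,1,0,0)
step 3: output 2; order=[0,1,2]; indeg=(0,0,0,1,1,0,0)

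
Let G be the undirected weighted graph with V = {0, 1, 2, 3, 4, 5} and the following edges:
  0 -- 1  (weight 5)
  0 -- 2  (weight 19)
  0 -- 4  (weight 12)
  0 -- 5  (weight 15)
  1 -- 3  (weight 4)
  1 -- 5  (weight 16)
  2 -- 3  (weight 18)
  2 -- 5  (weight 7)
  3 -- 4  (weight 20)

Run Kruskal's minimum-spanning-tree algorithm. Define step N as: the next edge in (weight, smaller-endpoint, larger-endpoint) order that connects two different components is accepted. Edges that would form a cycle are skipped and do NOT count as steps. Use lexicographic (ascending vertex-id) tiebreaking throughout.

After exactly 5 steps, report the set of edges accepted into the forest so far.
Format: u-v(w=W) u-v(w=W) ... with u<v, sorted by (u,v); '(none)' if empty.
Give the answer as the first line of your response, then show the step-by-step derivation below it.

0-1(w=5) 0-4(w=12) 0-5(w=15) 1-3(w=4) 2-5(w=7)

step 1: add edge 1-3 (w=4); MST = {1-3(w=4)}
step 2: add edge 0-1 (w=5); MST = {0-1(w=5) 1-3(w=4)}
step 3: add edge 2-5 (w=7); MST = {0-1(w=5) 1-3(w=4) 2-5(w=7)}
step 4: add edge 0-4 (w=12); MST = {0-1(w=5) 0-4(w=12) 1-3(w=4) 2-5(w=7)}
step 5: add edge 0-5 (w=15); MST = {0-1(w=5) 0-4(w=12) 0-5(w=15) 1-3(w=4) 2-5(w=7)}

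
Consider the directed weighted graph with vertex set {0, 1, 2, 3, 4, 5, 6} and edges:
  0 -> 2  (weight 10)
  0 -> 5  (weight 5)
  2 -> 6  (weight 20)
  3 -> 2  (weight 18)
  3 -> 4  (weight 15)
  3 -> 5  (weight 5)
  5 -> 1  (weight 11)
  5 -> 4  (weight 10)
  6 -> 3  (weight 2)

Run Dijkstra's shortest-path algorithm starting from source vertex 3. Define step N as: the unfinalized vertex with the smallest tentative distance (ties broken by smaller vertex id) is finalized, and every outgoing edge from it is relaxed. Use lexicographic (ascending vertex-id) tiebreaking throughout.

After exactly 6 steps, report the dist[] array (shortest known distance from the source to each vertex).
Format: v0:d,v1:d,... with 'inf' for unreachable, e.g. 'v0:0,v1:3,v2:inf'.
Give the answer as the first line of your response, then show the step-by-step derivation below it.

v0:inf,v1:16,v2:18,v3:0,v4:15,v5:5,v6:38

step 1: dist = v0:inf,v1:inf,v2:18,v3:0,v4:15,v5:5,v6:inf
step 2: dist = v0:inf,v1:16,v2:18,v3:0,v4:15,v5:5,v6:inf
step 3: dist = v0:inf,v1:16,v2:18,v3:0,v4:15,v5:5,v6:inf
step 4: dist = v0:inf,v1:16,v2:18,v3:0,v4:15,v5:5,v6:inf
step 5: dist = v0:inf,v1:16,v2:18,v3:0,v4:15,v5:5,v6:38
step 6: dist = v0:inf,v1:16,v2:18,v3:0,v4:15,v5:5,v6:38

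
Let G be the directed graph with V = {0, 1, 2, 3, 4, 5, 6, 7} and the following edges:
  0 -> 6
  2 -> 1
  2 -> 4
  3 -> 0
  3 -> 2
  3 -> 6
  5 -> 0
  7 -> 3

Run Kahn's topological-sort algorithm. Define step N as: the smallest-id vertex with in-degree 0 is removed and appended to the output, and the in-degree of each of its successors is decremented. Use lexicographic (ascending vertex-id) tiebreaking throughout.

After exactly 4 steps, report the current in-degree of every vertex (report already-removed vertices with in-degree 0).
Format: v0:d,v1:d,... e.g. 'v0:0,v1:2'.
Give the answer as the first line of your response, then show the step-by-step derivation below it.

v0:0,v1:1,v2:0,v3:0,v4:1,v5:0,v6:0,v7:0

step 1: output 5; order=[5]; indeg=(1,1,1,1,1,0,2,0)
step 2: output 7; order=[5,7]; indeg=(1,1,1,0,1,0,2,0)
step 3: output 3; order=[5,7,3]; indeg=(0,1,0,0,1,0,1,0)
step 4: output 0; order=[5,7,3,0]; indeg=(0,1,0,0,1,0,0,0)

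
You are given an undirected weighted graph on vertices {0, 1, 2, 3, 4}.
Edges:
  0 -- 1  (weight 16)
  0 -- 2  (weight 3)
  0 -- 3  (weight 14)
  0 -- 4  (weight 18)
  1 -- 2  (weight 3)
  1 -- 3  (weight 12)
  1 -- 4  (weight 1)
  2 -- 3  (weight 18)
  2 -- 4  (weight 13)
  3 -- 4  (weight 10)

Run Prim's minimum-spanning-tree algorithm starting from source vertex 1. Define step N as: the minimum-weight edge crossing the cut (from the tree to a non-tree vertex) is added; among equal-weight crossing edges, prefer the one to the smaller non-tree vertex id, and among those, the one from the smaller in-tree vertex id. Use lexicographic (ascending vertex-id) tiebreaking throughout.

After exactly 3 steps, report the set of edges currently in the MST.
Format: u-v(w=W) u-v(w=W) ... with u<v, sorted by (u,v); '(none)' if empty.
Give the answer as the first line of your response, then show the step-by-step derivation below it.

0-2(w=3) 1-2(w=3) 1-4(w=1)

step 1: add edge 1-4 (w=1); MST = {1-4(w=1)}
step 2: add edge 1-2 (w=3); MST = {1-2(w=3) 1-4(w=1)}
step 3: add edge 0-2 (w=3); MST = {0-2(w=3) 1-2(w=3) 1-4(w=1)}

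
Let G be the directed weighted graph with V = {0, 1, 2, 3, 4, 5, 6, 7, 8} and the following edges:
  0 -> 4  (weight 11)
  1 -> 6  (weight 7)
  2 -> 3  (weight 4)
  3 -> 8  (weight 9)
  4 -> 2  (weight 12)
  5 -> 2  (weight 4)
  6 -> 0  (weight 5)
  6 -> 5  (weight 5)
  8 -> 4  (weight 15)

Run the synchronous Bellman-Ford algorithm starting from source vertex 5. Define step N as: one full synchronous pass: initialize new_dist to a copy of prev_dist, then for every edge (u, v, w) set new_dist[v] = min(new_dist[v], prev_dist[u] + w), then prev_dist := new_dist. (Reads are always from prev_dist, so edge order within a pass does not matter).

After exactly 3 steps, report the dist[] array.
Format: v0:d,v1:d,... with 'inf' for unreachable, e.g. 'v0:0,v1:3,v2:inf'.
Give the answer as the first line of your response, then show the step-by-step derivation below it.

v0:inf,v1:inf,v2:4,v3:8,v4:inf,v5:0,v6:inf,v7:inf,v8:17

step 1: dist = v0:inf,v1:inf,v2:4,v3:inf,v4:inf,v5:0,v6:inf,v7:inf,v8:inf
step 2: dist = v0:inf,v1:inf,v2:4,v3:8,v4:inf,v5:0,v6:inf,v7:inf,v8:inf
step 3: dist = v0:inf,v1:inf,v2:4,v3:8,v4:inf,v5:0,v6:inf,v7:inf,v8:17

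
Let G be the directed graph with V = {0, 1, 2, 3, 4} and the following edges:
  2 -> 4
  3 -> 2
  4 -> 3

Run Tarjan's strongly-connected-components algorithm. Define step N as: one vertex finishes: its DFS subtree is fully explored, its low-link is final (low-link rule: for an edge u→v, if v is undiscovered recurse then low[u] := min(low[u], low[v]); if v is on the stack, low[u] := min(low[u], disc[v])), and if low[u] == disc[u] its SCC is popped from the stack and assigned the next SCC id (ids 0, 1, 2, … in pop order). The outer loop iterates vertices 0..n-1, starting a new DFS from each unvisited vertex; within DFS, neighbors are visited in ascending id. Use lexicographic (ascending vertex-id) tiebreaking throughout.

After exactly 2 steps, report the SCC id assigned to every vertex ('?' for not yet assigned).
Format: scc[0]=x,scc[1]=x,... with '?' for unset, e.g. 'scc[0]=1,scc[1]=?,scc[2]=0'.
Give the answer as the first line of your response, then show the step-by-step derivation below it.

scc[0]=0,scc[1]=1,scc[2]=?,scc[3]=?,scc[4]=?

step 1: low=(low[0]=0,low[1]=?,low[2]=?,low[3]=?,low[4]=?); scc=(scc[0]=0,scc[1]=?,scc[2]=?,scc[3]=?,scc[4]=?)
step 2: low=(low[0]=0,low[1]=1,low[2]=?,low[3]=?,low[4]=?); scc=(scc[0]=0,scc[1]=1,scc[2]=?,scc[3]=?,scc[4]=?)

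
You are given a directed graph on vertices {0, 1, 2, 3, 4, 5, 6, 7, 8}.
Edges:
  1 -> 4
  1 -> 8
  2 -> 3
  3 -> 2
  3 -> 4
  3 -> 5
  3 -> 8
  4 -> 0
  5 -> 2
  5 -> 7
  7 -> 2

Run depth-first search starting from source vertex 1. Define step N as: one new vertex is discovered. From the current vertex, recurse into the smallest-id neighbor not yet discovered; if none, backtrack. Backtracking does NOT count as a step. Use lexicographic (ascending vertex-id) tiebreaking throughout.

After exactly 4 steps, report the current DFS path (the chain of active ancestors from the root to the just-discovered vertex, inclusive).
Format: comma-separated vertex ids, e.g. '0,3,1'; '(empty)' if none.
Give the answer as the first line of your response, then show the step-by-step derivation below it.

1,8

step 1: discover 1; path=1; order=1
step 2: discover 4; path=1>4; order=1,4
step 3: discover 0; path=1>4>0; order=1,4,0
step 4: discover 8; path=1>8; order=1,4,0,8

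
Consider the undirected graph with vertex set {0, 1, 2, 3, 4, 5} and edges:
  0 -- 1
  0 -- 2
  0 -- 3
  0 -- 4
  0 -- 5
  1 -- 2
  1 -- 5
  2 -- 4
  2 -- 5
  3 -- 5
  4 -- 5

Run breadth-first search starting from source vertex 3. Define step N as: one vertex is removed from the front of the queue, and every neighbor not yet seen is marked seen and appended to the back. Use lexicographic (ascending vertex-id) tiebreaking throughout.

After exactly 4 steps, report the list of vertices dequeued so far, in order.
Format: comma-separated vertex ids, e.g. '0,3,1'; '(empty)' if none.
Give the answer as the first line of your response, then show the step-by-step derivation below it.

3,0,5,1

step 1: dequeue 3; queue=[0,5]; order=3
step 2: dequeue 0; queue=[5,1,2,4]; order=3,0
step 3: dequeue 5; queue=[1,2,4]; order=3,0,5
step 4: dequeue 1; queue=[2,4]; order=3,0,5,1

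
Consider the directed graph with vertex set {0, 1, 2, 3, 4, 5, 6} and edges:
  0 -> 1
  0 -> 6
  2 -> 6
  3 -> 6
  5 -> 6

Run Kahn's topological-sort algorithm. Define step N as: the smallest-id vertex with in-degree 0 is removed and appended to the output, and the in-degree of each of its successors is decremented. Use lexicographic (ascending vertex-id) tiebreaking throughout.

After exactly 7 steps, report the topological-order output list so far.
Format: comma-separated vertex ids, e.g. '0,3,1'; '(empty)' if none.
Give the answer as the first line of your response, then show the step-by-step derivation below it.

0,1,2,3,4,5,6

step 1: output 0; order=[0]; indeg=(0,0,0,0,0,0,3)
step 2: output 1; order=[0,1]; indeg=(0,0,0,0,0,0,3)
step 3: output 2; order=[0,1,2]; indeg=(0,0,0,0,0,0,2)
step 4: output 3; order=[0,1,2,3]; indeg=(0,0,0,0,0,0,1)
step 5: output 4; order=[0,1,2,3,4]; indeg=(0,0,0,0,0,0,1)
step 6: output 5; order=[0,1,2,3,4,5]; indeg=(0,0,0,0,0,0,0)
step 7: output 6; order=[0,1,2,3,4,5,6]; indeg=(0,0,0,0,0,0,0)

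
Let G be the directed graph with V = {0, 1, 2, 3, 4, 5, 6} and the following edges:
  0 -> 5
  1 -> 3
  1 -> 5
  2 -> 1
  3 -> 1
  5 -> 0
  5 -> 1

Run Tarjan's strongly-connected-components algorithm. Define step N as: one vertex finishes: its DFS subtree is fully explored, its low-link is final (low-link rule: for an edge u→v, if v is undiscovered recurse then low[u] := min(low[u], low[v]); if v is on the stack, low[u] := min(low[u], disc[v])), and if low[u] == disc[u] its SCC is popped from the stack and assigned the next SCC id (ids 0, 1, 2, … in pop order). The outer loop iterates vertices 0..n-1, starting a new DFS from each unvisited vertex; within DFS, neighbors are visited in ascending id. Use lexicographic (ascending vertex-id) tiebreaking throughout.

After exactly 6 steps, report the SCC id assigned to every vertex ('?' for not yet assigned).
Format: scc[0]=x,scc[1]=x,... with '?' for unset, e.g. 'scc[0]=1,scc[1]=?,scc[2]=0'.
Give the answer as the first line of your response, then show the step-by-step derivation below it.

scc[0]=0,scc[1]=0,scc[2]=1,scc[3]=0,scc[4]=2,scc[5]=0,scc[6]=?

step 1: low=(low[0]=0,low[1]=2,low[2]=?,low[3]=2,low[4]=?,low[5]=0,low[6]=?); scc=(scc[0]=?,scc[1]=?,scc[2]=?,scc[3]=?,scc[4]=?,scc[5]=?,scc[6]=?)
step 2: low=(low[0]=0,low[1]=1,low[2]=?,low[3]=2,low[4]=?,low[5]=0,low[6]=?); scc=(scc[0]=?,scc[1]=?,scc[2]=?,scc[3]=?,scc[4]=?,scc[5]=?,scc[6]=?)
step 3: low=(low[0]=0,low[1]=1,low[2]=?,low[3]=2,low[4]=?,low[5]=0,low[6]=?); scc=(scc[0]=?,scc[1]=?,scc[2]=?,scc[3]=?,scc[4]=?,scc[5]=?,scc[6]=?)
step 4: low=(low[0]=0,low[1]=1,low[2]=?,low[3]=2,low[4]=?,low[5]=0,low[6]=?); scc=(scc[0]=0,scc[1]=0,scc[2]=?,scc[3]=0,scc[4]=?,scc[5]=0,scc[6]=?)
step 5: low=(low[0]=0,low[1]=1,low[2]=4,low[3]=2,low[4]=?,low[5]=0,low[6]=?); scc=(scc[0]=0,scc[1]=0,scc[2]=1,scc[3]=0,scc[4]=?,scc[5]=0,scc[6]=?)
step 6: low=(low[0]=0,low[1]=1,low[2]=4,low[3]=2,low[4]=5,low[5]=0,low[6]=?); scc=(scc[0]=0,scc[1]=0,scc[2]=1,scc[3]=0,scc[4]=2,scc[5]=0,scc[6]=?)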